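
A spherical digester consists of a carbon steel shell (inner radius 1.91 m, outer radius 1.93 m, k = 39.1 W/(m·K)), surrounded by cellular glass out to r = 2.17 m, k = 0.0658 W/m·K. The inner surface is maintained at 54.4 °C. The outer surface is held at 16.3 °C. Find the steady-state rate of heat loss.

Q = 550 W

Series thermal resistances, inner to outer:
  R_carbon steel = (1/1.91 − 1/1.93)/(4πk) = 0.005425/(4π·39.1) = 1.104×10^-5 K/W
  R_cellular glass = (1/1.93 − 1/2.17)/(4πk) = 0.05731/(4π·0.0658) = 0.06930 K/W
ΣR = 1.104×10^-5 + 0.06930 = 0.06931 K/W
Q = ΔT/ΣR = (54.4 °C − 16.3 °C)/0.06931 = 550 W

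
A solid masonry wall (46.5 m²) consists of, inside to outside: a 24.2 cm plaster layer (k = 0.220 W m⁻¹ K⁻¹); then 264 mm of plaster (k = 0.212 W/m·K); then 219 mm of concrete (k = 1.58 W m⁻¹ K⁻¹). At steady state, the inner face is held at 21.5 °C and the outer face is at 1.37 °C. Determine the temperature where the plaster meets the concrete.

T = 2.49 °C

Series thermal resistances, inner to outer:
  R_plaster = L/(kA) = 0.242/(0.220·46.5) = 0.02366 K/W
  R_plaster = L/(kA) = 0.264/(0.212·46.5) = 0.02678 K/W
  R_concrete = L/(kA) = 0.219/(1.58·46.5) = 0.002981 K/W
ΣR = 0.02366 + 0.02678 + 0.002981 = 0.05342 K/W
Q = ΔT/ΣR = (21.5 °C − 1.37 °C)/0.05342 = 376.8 W
From the inner boundary to the plaster/concrete interface, ΣR_partial = 0.05044 K/W.
T_interface = T_in − Q·ΣR_partial = 21.5 °C − (376.8)(0.05044) = 2.49 °C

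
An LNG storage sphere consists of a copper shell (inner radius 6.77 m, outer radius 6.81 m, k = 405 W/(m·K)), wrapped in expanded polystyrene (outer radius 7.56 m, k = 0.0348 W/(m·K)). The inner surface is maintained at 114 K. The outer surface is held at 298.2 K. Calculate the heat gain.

Q = 5.53 kW

Series thermal resistances, inner to outer:
  R_copper = (1/6.77 − 1/6.81)/(4πk) = 8.676×10^-4/(4π·405) = 1.705×10^-7 K/W
  R_expanded polystyrene = (1/6.81 − 1/7.56)/(4πk) = 0.01457/(4π·0.0348) = 0.03331 K/W
ΣR = 1.705×10^-7 + 0.03331 = 0.03331 K/W
Q = ΔT/ΣR = (114 K − 298.2 K)/0.03331 = -5530 W
(Negative Q ⇒ heat flows inward; heat gain = 5530 W.)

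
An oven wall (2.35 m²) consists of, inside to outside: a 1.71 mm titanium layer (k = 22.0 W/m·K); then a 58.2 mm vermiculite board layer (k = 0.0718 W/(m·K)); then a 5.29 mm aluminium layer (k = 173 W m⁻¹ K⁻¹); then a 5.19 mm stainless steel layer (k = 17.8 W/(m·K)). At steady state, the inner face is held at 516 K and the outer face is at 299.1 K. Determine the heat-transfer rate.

Q = 629 W

Series thermal resistances, inner to outer:
  R_titanium = L/(kA) = 0.00171/(22.0·2.35) = 3.308×10^-5 K/W
  R_vermiculite board = L/(kA) = 0.0582/(0.0718·2.35) = 0.3449 K/W
  R_aluminium = L/(kA) = 0.00529/(173·2.35) = 1.301×10^-5 K/W
  R_stainless steel = L/(kA) = 0.00519/(17.8·2.35) = 1.241×10^-4 K/W
ΣR = 3.308×10^-5 + 0.3449 + 1.301×10^-5 + 1.241×10^-4 = 0.3451 K/W
Q = ΔT/ΣR = (516 K − 299.1 K)/0.3451 = 629 W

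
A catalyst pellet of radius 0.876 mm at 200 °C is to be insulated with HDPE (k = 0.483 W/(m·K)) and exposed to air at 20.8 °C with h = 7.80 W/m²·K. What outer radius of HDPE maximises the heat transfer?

For a sphere, r_cr = 2k_ins/h = 2·0.483/7.80 = 0.124 m = 12.4 cm

r_cr = 12.4 cm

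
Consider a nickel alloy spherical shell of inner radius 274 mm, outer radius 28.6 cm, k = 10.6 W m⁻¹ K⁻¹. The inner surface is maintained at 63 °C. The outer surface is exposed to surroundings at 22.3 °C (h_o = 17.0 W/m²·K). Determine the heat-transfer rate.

Series thermal resistances, inner to outer:
  R_nickel alloy = (1/0.274 − 1/0.286)/(4πk) = 0.1531/(4π·10.6) = 0.001150 K/W
  R_conv,out = 1/(4πr²h) = 1/(4π·0.286²·17.0) = 0.05723 K/W
ΣR = 0.001150 + 0.05723 = 0.05838 K/W
Q = ΔT/ΣR = (63 °C − 22.3 °C)/0.05838 = 697 W

Q = 697 W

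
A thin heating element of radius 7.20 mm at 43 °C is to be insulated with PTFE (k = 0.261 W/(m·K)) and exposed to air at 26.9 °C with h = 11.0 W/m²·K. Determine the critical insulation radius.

For a cylinder, r_cr = k_ins/h = 0.261/11.0 = 0.0237 m = 2.37 cm

r_cr = 2.37 cm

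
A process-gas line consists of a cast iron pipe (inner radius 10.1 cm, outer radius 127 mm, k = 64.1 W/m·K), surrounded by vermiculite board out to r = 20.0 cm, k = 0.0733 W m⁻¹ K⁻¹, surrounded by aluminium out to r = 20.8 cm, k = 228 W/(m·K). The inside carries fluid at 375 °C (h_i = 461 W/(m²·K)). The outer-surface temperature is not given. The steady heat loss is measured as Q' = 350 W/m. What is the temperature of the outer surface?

T_out = 28.5 °C

Series resistances:
  R'_conv,in = 1/(2πr h) = 1/(2π·0.101·461) = 0.003418 m·K/W
  R'_cast iron = ln(0.127/0.101)/(2πk) = 0.2291/(2π·64.1) = 5.688×10^-4 m·K/W
  R'_vermiculite board = ln(0.200/0.127)/(2πk) = 0.4541/(2π·0.0733) = 0.9860 m·K/W
  R'_aluminium = ln(0.208/0.200)/(2πk) = 0.03922/(2π·228) = 2.738×10^-5 m·K/W
ΣR = 0.9901 m·K/W
ΔT = Q'·ΣR = 350 × 0.9901 = 346.5 K
Heat flows outward, so T_out = T_in − ΔT = 375 − 346.5 = 28.5 °C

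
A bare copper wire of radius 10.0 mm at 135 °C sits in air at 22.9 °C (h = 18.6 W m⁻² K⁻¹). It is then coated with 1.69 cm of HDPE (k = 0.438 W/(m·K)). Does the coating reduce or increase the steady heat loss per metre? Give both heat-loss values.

increases: 131 → 165 W/m

Critical radius for a cylinder: r_cr = k/h = 0.0235 m = 2.35 cm.
Outer radius after coating: r₂ = 0.0100 + 0.0169 = 0.0269 m.
r₁ < r_cr < r₂: heat loss rises to a maximum at r_cr then falls. Whether the coating helps depends on whether Q(r₂) has dropped back below Q(r₁).
Bare: R = 1/(2πr₁h) = 0.8557 m·K/W; Q = 112.1/0.8557 = 131 W/m.
Coated: R = R_cond + R_conv = 0.6777 m·K/W; Q = 112.1/0.6777 = 165 W/m.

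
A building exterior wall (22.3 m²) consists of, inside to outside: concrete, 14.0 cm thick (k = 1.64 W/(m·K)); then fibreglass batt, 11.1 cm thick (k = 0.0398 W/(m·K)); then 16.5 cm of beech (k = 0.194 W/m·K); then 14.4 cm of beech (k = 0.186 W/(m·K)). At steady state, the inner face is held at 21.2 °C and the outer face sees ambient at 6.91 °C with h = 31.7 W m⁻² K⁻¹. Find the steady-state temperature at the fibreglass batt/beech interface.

Resistance network (inner→outer):
  R_concrete = L/(kA) = 0.140/(1.64·22.3) = 0.003828 K/W
  R_fibreglass batt = L/(kA) = 0.111/(0.0398·22.3) = 0.1251 K/W
  R_beech = L/(kA) = 0.165/(0.194·22.3) = 0.03814 K/W
  R_beech = L/(kA) = 0.144/(0.186·22.3) = 0.03472 K/W
  R_conv,out = 1/(hA) = 1/(31.7·22.3) = 0.001415 K/W
ΣR = 0.003828 + 0.1251 + 0.03814 + 0.03472 + 0.001415 = 0.2032 K/W
Q = ΔT/ΣR = (21.2 °C − 6.91 °C)/0.2032 = 70.32 W
From the inner boundary to the fibreglass batt/beech interface, ΣR_partial = 0.1289 K/W.
T_interface = T_in − Q·ΣR_partial = 21.2 °C − (70.32)(0.1289) = 12.1 °C

T = 12.1 °C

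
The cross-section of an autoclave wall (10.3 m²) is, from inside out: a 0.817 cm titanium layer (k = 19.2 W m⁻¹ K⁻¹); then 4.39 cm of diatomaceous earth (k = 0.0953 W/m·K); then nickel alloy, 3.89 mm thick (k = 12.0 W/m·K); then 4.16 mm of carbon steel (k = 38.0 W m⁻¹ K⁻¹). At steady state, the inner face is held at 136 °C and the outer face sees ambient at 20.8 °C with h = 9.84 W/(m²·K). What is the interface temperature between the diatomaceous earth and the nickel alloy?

T = 41.7 °C

Treat each layer as a resistance in series:
  R_titanium = L/(kA) = 0.00817/(19.2·10.3) = 4.131×10^-5 K/W
  R_diatomaceous earth = L/(kA) = 0.0439/(0.0953·10.3) = 0.04472 K/W
  R_nickel alloy = L/(kA) = 0.00389/(12.0·10.3) = 3.147×10^-5 K/W
  R_carbon steel = L/(kA) = 0.00416/(38.0·10.3) = 1.063×10^-5 K/W
  R_conv,out = 1/(hA) = 1/(9.84·10.3) = 0.009867 K/W
ΣR = 4.131×10^-5 + 0.04472 + 3.147×10^-5 + 1.063×10^-5 + 0.009867 = 0.05467 K/W
Q = ΔT/ΣR = (136 °C − 20.8 °C)/0.05467 = 2107 W
From the inner boundary to the diatomaceous earth/nickel alloy interface, ΣR_partial = 0.04476 K/W.
T_interface = T_in − Q·ΣR_partial = 136 °C − (2107)(0.04476) = 41.7 °C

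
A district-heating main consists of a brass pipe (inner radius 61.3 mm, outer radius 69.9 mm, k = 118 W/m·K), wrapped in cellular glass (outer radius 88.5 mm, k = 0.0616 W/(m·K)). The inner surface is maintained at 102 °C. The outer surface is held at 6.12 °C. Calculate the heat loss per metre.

Treat each layer as a resistance in series:
  R'_brass = ln(0.0699/0.0613)/(2πk) = 0.1313/(2π·118) = 1.771×10^-4 m·K/W
  R'_cellular glass = ln(0.0885/0.0699)/(2πk) = 0.2359/(2π·0.0616) = 0.6096 m·K/W
ΣR = 1.771×10^-4 + 0.6096 = 0.6098 m·K/W
Q' = ΔT/ΣR = (102 °C − 6.12 °C)/0.6098 = 157 W/m

Q' = 157 W/m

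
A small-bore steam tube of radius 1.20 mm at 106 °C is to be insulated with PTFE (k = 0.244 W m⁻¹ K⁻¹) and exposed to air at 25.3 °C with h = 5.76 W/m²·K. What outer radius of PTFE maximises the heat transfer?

r_cr = 4.24 cm

For a cylinder, r_cr = k_ins/h = 0.244/5.76 = 0.0424 m = 4.24 cm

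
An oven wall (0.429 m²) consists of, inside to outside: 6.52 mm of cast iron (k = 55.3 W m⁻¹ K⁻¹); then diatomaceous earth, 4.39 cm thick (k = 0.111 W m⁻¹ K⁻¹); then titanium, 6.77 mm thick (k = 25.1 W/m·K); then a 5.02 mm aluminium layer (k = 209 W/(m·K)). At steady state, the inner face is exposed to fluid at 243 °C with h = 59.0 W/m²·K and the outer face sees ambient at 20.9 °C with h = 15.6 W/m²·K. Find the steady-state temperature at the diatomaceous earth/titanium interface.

Treat each layer as a resistance in series:
  R_conv,in = 1/(hA) = 1/(59.0·0.429) = 0.03951 K/W
  R_cast iron = L/(kA) = 0.00652/(55.3·0.429) = 2.748×10^-4 K/W
  R_diatomaceous earth = L/(kA) = 0.0439/(0.111·0.429) = 0.9219 K/W
  R_titanium = L/(kA) = 0.00677/(25.1·0.429) = 6.287×10^-4 K/W
  R_aluminium = L/(kA) = 0.00502/(209·0.429) = 5.599×10^-5 K/W
  R_conv,out = 1/(hA) = 1/(15.6·0.429) = 0.1494 K/W
ΣR = 0.03951 + 2.748×10^-4 + 0.9219 + 6.287×10^-4 + 5.599×10^-5 + 0.1494 = 1.112 K/W
Q = ΔT/ΣR = (243 °C − 20.9 °C)/1.112 = 199.7 W
From the inner boundary to the diatomaceous earth/titanium interface, ΣR_partial = 0.9617 K/W.
T_interface = T_in − Q·ΣR_partial = 243 °C − (199.7)(0.9617) = 50.9 °C

T = 50.9 °C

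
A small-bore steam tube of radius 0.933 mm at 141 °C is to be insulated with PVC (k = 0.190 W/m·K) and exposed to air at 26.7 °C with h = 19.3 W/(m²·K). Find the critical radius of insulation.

For a cylinder, r_cr = k_ins/h = 0.190/19.3 = 0.00984 m = 0.984 cm

r_cr = 0.984 cm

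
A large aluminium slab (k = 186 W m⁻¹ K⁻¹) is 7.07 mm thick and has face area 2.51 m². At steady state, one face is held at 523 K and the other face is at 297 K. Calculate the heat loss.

Q = 14900 kW

Q = kA·ΔT/L = 186 × 2.51 × |523 K − 297 K| / 0.00707 = 1.49×10^7 W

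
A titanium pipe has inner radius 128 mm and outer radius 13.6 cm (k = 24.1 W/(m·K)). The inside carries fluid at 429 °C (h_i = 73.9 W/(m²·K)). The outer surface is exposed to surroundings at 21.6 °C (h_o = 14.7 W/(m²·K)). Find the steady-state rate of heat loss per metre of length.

Treat each layer as a resistance in series:
  R'_conv,in = 1/(2πr h) = 1/(2π·0.128·73.9) = 0.01683 m·K/W
  R'_titanium = ln(0.136/0.128)/(2πk) = 0.06062/(2π·24.1) = 4.004×10^-4 m·K/W
  R'_conv,out = 1/(2πr h) = 1/(2π·0.136·14.7) = 0.07961 m·K/W
ΣR = 0.01683 + 4.004×10^-4 + 0.07961 = 0.09684 m·K/W
Q' = ΔT/ΣR = (429 °C − 21.6 °C)/0.09684 = 4210 W/m

Q' = 4.21 kW/m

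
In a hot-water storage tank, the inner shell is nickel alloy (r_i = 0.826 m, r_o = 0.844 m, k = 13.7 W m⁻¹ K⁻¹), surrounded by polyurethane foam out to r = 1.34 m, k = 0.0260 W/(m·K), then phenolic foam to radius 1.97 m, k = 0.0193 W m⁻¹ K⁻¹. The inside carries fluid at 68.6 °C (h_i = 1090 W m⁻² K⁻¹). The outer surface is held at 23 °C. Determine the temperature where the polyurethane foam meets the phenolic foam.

Resistance network (inner→outer):
  R_conv,in = 1/(4πr²h) = 1/(4π·0.826²·1090) = 1.070×10^-4 K/W
  R_nickel alloy = (1/0.826 − 1/0.844)/(4πk) = 0.02582/(4π·13.7) = 1.500×10^-4 K/W
  R_polyurethane foam = (1/0.844 − 1/1.34)/(4πk) = 0.4386/(4π·0.0260) = 1.342 K/W
  R_phenolic foam = (1/1.34 − 1/1.97)/(4πk) = 0.2387/(4π·0.0193) = 0.9840 K/W
ΣR = 1.070×10^-4 + 1.500×10^-4 + 1.342 + 0.9840 = 2.326 K/W
Q = ΔT/ΣR = (68.6 °C − 23 °C)/2.326 = 19.60 W
From the inner boundary to the polyurethane foam/phenolic foam interface, ΣR_partial = 1.342 K/W.
T_interface = T_in − Q·ΣR_partial = 68.6 °C − (19.60)(1.342) = 42.3 °C

T = 42.3 °C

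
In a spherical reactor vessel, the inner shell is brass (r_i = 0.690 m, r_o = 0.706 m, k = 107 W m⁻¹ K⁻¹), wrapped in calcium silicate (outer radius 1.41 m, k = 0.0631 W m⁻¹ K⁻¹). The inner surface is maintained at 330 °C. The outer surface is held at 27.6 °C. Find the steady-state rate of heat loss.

Q = 339 W

Resistance network (inner→outer):
  R_brass = (1/0.690 − 1/0.706)/(4πk) = 0.03284/(4π·107) = 2.443×10^-5 K/W
  R_calcium silicate = (1/0.706 − 1/1.41)/(4πk) = 0.7072/(4π·0.0631) = 0.8919 K/W
ΣR = 2.443×10^-5 + 0.8919 = 0.8919 K/W
Q = ΔT/ΣR = (330 °C − 27.6 °C)/0.8919 = 339 W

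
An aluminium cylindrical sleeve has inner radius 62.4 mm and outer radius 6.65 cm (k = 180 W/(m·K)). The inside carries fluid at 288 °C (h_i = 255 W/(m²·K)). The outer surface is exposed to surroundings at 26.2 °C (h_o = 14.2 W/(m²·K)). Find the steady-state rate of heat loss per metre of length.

Series thermal resistances, inner to outer:
  R'_conv,in = 1/(2πr h) = 1/(2π·0.0624·255) = 0.01000 m·K/W
  R'_aluminium = ln(0.0665/0.0624)/(2πk) = 0.06364/(2π·180) = 5.627×10^-5 m·K/W
  R'_conv,out = 1/(2πr h) = 1/(2π·0.0665·14.2) = 0.1685 m·K/W
ΣR = 0.01000 + 5.627×10^-5 + 0.1685 = 0.1786 m·K/W
Q' = ΔT/ΣR = (288 °C − 26.2 °C)/0.1786 = 1470 W/m

Q' = 1470 W/m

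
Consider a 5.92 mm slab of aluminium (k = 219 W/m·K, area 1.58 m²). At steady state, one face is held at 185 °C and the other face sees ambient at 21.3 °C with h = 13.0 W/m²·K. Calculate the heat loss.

Q = 3.36 kW

Resistance network (inner→outer):
  R_aluminium = L/(kA) = 0.00592/(219·1.58) = 1.711×10^-5 K/W
  R_conv,out = 1/(hA) = 1/(13.0·1.58) = 0.04869 K/W
ΣR = 1.711×10^-5 + 0.04869 = 0.04871 K/W
Q = ΔT/ΣR = (185 °C − 21.3 °C)/0.04871 = 3360 W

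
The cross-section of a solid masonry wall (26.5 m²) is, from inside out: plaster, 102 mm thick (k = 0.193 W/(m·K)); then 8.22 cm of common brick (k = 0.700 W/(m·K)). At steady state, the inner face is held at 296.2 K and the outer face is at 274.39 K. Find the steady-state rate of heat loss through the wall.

Q = 895 W

Series thermal resistances, inner to outer:
  R_plaster = L/(kA) = 0.102/(0.193·26.5) = 0.01994 K/W
  R_common brick = L/(kA) = 0.0822/(0.700·26.5) = 0.004431 K/W
ΣR = 0.01994 + 0.004431 = 0.02437 K/W
Q = ΔT/ΣR = (296.2 K − 274.39 K)/0.02437 = 895 W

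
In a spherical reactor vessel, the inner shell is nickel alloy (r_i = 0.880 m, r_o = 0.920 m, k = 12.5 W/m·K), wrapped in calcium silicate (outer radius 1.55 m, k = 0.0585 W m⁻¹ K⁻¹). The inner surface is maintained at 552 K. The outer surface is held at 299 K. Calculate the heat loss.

Q = 421 W

Treat each layer as a resistance in series:
  R_nickel alloy = (1/0.880 − 1/0.920)/(4πk) = 0.04941/(4π·12.5) = 3.145×10^-4 K/W
  R_calcium silicate = (1/0.920 − 1/1.55)/(4πk) = 0.4418/(4π·0.0585) = 0.6010 K/W
ΣR = 3.145×10^-4 + 0.6010 = 0.6013 K/W
Q = ΔT/ΣR = (552 K − 299 K)/0.6013 = 421 W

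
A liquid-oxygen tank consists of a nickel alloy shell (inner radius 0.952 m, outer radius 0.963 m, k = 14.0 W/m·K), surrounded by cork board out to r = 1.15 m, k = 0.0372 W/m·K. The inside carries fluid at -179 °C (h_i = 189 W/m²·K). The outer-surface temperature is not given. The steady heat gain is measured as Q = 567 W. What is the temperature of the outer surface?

Series resistances:
  R_conv,in = 1/(4πr²h) = 1/(4π·0.952²·189) = 4.646×10^-4 K/W
  R_nickel alloy = (1/0.952 − 1/0.963)/(4πk) = 0.01200/(4π·14.0) = 6.820×10^-5 K/W
  R_cork board = (1/0.963 − 1/1.15)/(4πk) = 0.1689/(4π·0.0372) = 0.3612 K/W
ΣR = 0.3617 K/W
ΔT = Q·ΣR = 567 × 0.3617 = 205.1 K
Heat flows inward, so T_out = T_in + ΔT = -179 + 205.1 = 26.1 °C

T_out = 26.1 °C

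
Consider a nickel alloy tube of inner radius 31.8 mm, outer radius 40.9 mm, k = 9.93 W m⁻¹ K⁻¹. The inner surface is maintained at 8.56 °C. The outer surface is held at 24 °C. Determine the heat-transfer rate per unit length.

Q' = 3.83 kW/m

Q' = 2πk·ΔT/ln(r₂/r₁) = 2π × 9.93 × 15.44 / ln(0.0409/0.0318) = 3830 W/m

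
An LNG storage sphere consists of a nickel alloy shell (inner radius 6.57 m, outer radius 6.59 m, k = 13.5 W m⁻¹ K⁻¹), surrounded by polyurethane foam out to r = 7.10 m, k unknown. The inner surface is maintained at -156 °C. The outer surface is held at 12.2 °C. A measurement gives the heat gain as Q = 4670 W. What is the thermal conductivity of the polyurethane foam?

k = 0.0241 W/m·K

ΣR = ΔT/Q = |-156 − 12.2|/4670 = 0.03602 K/W
Known resistances:
  R_nickel alloy = (1/6.57 − 1/6.59)/(4πk) = 4.619×10^-4/(4π·13.5) = 2.723×10^-6 K/W
R_polyurethane foam = ΣR − ΣR_known = 0.03602 − 2.723×10^-6 = 0.03602 K/W
(1/r₁−1/r₂)/(4πk) = 0.03602 ⇒ k = 0.01090/(4π·0.03602) = 0.0241 W/m·K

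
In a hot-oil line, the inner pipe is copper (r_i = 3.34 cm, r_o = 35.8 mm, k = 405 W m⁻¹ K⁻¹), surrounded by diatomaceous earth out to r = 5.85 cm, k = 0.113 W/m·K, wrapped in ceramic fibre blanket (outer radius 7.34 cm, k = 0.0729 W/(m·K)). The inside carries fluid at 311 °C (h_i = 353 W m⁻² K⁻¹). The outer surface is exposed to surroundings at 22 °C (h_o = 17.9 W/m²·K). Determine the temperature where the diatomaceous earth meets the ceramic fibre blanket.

T = 157 °C

Treat each layer as a resistance in series:
  R'_conv,in = 1/(2πr h) = 1/(2π·0.0334·353) = 0.01350 m·K/W
  R'_copper = ln(0.0358/0.0334)/(2πk) = 0.06939/(2π·405) = 2.727×10^-5 m·K/W
  R'_diatomaceous earth = ln(0.0585/0.0358)/(2πk) = 0.4911/(2π·0.113) = 0.6917 m·K/W
  R'_ceramic fibre blanket = ln(0.0734/0.0585)/(2πk) = 0.2269/(2π·0.0729) = 0.4954 m·K/W
  R'_conv,out = 1/(2πr h) = 1/(2π·0.0734·17.9) = 0.1211 m·K/W
ΣR = 0.01350 + 2.727×10^-5 + 0.6917 + 0.4954 + 0.1211 = 1.322 m·K/W
Q' = ΔT/ΣR = (311 °C − 22 °C)/1.322 = 218.6 W/m
From the inner boundary to the diatomaceous earth/ceramic fibre blanket interface, ΣR_partial = 0.7052 m·K/W.
T_interface = T_in − Q'·ΣR_partial = 311 °C − (218.6)(0.7052) = 157 °C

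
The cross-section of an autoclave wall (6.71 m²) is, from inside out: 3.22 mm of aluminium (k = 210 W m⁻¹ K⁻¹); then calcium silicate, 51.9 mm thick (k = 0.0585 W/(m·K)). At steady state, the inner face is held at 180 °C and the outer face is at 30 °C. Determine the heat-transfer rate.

Series thermal resistances, inner to outer:
  R_aluminium = L/(kA) = 0.00322/(210·6.71) = 2.285×10^-6 K/W
  R_calcium silicate = L/(kA) = 0.0519/(0.0585·6.71) = 0.1322 K/W
ΣR = 2.285×10^-6 + 0.1322 = 0.1322 K/W
Q = ΔT/ΣR = (180 °C − 30 °C)/0.1322 = 1130 W

Q = 1130 W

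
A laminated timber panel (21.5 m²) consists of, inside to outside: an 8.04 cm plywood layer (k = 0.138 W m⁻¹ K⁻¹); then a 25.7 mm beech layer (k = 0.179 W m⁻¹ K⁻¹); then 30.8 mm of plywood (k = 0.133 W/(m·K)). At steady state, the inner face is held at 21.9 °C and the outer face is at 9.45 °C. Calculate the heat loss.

Series thermal resistances, inner to outer:
  R_plywood = L/(kA) = 0.0804/(0.138·21.5) = 0.02710 K/W
  R_beech = L/(kA) = 0.0257/(0.179·21.5) = 0.006678 K/W
  R_plywood = L/(kA) = 0.0308/(0.133·21.5) = 0.01077 K/W
ΣR = 0.02710 + 0.006678 + 0.01077 = 0.04455 K/W
Q = ΔT/ΣR = (21.9 °C − 9.45 °C)/0.04455 = 279 W

Q = 279 W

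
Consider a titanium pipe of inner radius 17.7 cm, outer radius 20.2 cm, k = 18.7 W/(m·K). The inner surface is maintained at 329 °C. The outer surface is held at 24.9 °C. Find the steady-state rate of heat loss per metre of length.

Q' = 2πk·ΔT/ln(r₂/r₁) = 2π × 18.7 × 304.1 / ln(0.202/0.177) = 2.70×10^5 W/m

Q' = 2.70×10^5 W/m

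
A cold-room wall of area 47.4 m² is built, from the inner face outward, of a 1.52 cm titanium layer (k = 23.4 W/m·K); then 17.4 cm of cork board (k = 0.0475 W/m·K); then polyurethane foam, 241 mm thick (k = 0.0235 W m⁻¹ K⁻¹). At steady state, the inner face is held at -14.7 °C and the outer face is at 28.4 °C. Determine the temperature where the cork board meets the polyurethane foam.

Treat each layer as a resistance in series:
  R_titanium = L/(kA) = 0.0152/(23.4·47.4) = 1.370×10^-5 K/W
  R_cork board = L/(kA) = 0.174/(0.0475·47.4) = 0.07728 K/W
  R_polyurethane foam = L/(kA) = 0.241/(0.0235·47.4) = 0.2164 K/W
ΣR = 1.370×10^-5 + 0.07728 + 0.2164 = 0.2937 K/W
Q = ΔT/ΣR = (-14.7 °C − 28.4 °C)/0.2937 = -146.7 W
From the inner boundary to the cork board/polyurethane foam interface, ΣR_partial = 0.07729 K/W.
T_interface = T_in − Q·ΣR_partial = -14.7 °C − (-146.7)(0.07729) = -3.36 °C

T = -3.36 °C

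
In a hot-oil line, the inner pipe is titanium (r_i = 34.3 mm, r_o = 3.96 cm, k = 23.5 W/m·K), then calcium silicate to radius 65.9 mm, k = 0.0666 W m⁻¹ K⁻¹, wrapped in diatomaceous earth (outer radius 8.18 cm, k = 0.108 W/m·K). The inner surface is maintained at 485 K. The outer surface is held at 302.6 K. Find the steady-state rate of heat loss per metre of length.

Q' = 119 W/m

Treat each layer as a resistance in series:
  R'_titanium = ln(0.0396/0.0343)/(2πk) = 0.1437/(2π·23.5) = 9.731×10^-4 m·K/W
  R'_calcium silicate = ln(0.0659/0.0396)/(2πk) = 0.5093/(2π·0.0666) = 1.217 m·K/W
  R'_diatomaceous earth = ln(0.0818/0.0659)/(2πk) = 0.2161/(2π·0.108) = 0.3185 m·K/W
ΣR = 9.731×10^-4 + 1.217 + 0.3185 = 1.536 m·K/W
Q' = ΔT/ΣR = (485 K − 302.6 K)/1.536 = 119 W/m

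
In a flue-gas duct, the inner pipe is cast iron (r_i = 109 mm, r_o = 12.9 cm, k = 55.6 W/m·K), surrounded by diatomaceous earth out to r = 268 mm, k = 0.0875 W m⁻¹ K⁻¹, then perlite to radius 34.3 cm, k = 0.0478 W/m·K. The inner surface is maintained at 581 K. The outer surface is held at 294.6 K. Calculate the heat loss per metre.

Q' = 133 W/m

Series thermal resistances, inner to outer:
  R'_cast iron = ln(0.129/0.109)/(2πk) = 0.1685/(2π·55.6) = 4.822×10^-4 m·K/W
  R'_diatomaceous earth = ln(0.268/0.129)/(2πk) = 0.7312/(2π·0.0875) = 1.330 m·K/W
  R'_perlite = ln(0.343/0.268)/(2πk) = 0.2467/(2π·0.0478) = 0.8216 m·K/W
ΣR = 4.822×10^-4 + 1.330 + 0.8216 = 2.152 m·K/W
Q' = ΔT/ΣR = (581 K − 294.6 K)/2.152 = 133 W/m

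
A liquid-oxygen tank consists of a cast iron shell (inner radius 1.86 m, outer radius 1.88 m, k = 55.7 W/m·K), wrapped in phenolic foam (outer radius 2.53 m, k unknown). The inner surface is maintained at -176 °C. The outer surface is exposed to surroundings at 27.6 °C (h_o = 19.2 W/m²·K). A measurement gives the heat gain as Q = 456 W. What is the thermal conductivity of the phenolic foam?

ΣR = ΔT/Q = |-176 − 27.6|/456 = 0.4465 K/W
Known resistances:
  R_cast iron = (1/1.86 − 1/1.88)/(4πk) = 0.005720/(4π·55.7) = 8.171×10^-6 K/W
  R_conv,out = 1/(4πr²h) = 1/(4π·2.53²·19.2) = 6.475×10^-4 K/W
R_phenolic foam = ΣR − ΣR_known = 0.4465 − 6.557×10^-4 = 0.4458 K/W
(1/r₁−1/r₂)/(4πk) = 0.4458 ⇒ k = 0.1367/(4π·0.4458) = 0.0244 W/m·K

k = 0.0244 W/m·K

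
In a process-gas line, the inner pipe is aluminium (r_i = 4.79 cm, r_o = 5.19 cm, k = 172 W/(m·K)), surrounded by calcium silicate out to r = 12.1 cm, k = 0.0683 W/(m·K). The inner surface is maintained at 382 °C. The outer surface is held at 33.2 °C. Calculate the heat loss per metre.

Resistance network (inner→outer):
  R'_aluminium = ln(0.0519/0.0479)/(2πk) = 0.08020/(2π·172) = 7.421×10^-5 m·K/W
  R'_calcium silicate = ln(0.121/0.0519)/(2πk) = 0.8465/(2π·0.0683) = 1.972 m·K/W
ΣR = 7.421×10^-5 + 1.972 = 1.972 m·K/W
Q' = ΔT/ΣR = (382 °C − 33.2 °C)/1.972 = 177 W/m

Q' = 177 W/m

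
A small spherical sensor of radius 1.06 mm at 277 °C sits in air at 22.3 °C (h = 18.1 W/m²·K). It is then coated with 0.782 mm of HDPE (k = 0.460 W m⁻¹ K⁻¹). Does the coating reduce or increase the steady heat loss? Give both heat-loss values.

Critical radius for a sphere: r_cr = 2k/h = 0.0508 m = 5.08 cm.
Outer radius after coating: r₂ = 0.00106 + 7.82×10^-4 = 0.001842 m.
Since r₁ < r_cr and r₂ ≤ r_cr, the coating moves toward the maximum at r_cr — heat loss rises.
Bare: R = 1/(4πr₁²h) = 3913 K/W; Q = 254.7/3913 = 0.0651 W.
Coated: R = R_cond + R_conv = 1365 K/W; Q = 254.7/1365 = 0.187 W.

increases: 0.0651 → 0.187 W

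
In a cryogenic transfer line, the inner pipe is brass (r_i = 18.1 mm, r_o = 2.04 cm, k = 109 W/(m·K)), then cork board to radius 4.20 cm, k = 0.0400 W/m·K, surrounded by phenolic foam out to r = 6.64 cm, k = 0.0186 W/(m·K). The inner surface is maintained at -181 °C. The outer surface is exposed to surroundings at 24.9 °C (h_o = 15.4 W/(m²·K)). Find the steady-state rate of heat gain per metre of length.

Q' = 29.6 W/m

Treat each layer as a resistance in series:
  R'_brass = ln(0.0204/0.0181)/(2πk) = 0.1196/(2π·109) = 1.747×10^-4 m·K/W
  R'_cork board = ln(0.0420/0.0204)/(2πk) = 0.7221/(2π·0.0400) = 2.873 m·K/W
  R'_phenolic foam = ln(0.0664/0.0420)/(2πk) = 0.4580/(2π·0.0186) = 3.919 m·K/W
  R'_conv,out = 1/(2πr h) = 1/(2π·0.0664·15.4) = 0.1556 m·K/W
ΣR = 1.747×10^-4 + 2.873 + 3.919 + 0.1556 = 6.948 m·K/W
Q' = ΔT/ΣR = (-181 °C − 24.9 °C)/6.948 = -29.6 W/m
(Negative Q' ⇒ heat flows inward; heat gain = 29.6 W/m.)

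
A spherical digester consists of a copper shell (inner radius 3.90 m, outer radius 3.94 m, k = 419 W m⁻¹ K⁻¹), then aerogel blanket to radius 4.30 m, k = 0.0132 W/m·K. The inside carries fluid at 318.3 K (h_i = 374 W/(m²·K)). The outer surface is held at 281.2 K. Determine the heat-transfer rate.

Treat each layer as a resistance in series:
  R_conv,in = 1/(4πr²h) = 1/(4π·3.90²·374) = 1.399×10^-5 K/W
  R_copper = (1/3.90 − 1/3.94)/(4πk) = 0.002603/(4π·419) = 4.944×10^-7 K/W
  R_aerogel blanket = (1/3.94 − 1/4.30)/(4πk) = 0.02125/(4π·0.0132) = 0.1281 K/W
ΣR = 1.399×10^-5 + 4.944×10^-7 + 0.1281 = 0.1281 K/W
Q = ΔT/ΣR = (318.3 K − 281.2 K)/0.1281 = 290 W

Q = 290 W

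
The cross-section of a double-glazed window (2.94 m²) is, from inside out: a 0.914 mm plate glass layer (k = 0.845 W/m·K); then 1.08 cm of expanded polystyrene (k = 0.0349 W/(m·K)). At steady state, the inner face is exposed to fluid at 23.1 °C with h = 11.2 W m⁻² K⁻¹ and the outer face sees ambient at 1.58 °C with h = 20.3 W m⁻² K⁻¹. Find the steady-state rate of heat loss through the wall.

Q = 141 W

Treat each layer as a resistance in series:
  R_conv,in = 1/(hA) = 1/(11.2·2.94) = 0.03037 K/W
  R_plate glass = L/(kA) = 9.14×10^-4/(0.845·2.94) = 3.679×10^-4 K/W
  R_expanded polystyrene = L/(kA) = 0.0108/(0.0349·2.94) = 0.1053 K/W
  R_conv,out = 1/(hA) = 1/(20.3·2.94) = 0.01676 K/W
ΣR = 0.03037 + 3.679×10^-4 + 0.1053 + 0.01676 = 0.1528 K/W
Q = ΔT/ΣR = (23.1 °C − 1.58 °C)/0.1528 = 141 W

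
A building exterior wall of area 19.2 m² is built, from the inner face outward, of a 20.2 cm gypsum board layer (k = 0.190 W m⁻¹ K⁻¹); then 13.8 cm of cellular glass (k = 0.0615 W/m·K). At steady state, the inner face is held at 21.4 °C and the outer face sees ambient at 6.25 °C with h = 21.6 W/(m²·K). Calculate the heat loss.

Q = 86.7 W

Treat each layer as a resistance in series:
  R_gypsum board = L/(kA) = 0.202/(0.190·19.2) = 0.05537 K/W
  R_cellular glass = L/(kA) = 0.138/(0.0615·19.2) = 0.1169 K/W
  R_conv,out = 1/(hA) = 1/(21.6·19.2) = 0.002411 K/W
ΣR = 0.05537 + 0.1169 + 0.002411 = 0.1747 K/W
Q = ΔT/ΣR = (21.4 °C − 6.25 °C)/0.1747 = 86.7 W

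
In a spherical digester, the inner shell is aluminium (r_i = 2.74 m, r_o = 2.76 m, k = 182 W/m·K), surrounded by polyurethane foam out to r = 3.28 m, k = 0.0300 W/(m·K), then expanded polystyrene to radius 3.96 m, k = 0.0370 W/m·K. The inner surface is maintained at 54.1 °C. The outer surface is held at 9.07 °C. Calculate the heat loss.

Treat each layer as a resistance in series:
  R_aluminium = (1/2.74 − 1/2.76)/(4πk) = 0.002645/(4π·182) = 1.156×10^-6 K/W
  R_polyurethane foam = (1/2.76 − 1/3.28)/(4πk) = 0.05744/(4π·0.0300) = 0.1524 K/W
  R_expanded polystyrene = (1/3.28 − 1/3.96)/(4πk) = 0.05235/(4π·0.0370) = 0.1126 K/W
ΣR = 1.156×10^-6 + 0.1524 + 0.1126 = 0.2650 K/W
Q = ΔT/ΣR = (54.1 °C − 9.07 °C)/0.2650 = 170 W

Q = 170 W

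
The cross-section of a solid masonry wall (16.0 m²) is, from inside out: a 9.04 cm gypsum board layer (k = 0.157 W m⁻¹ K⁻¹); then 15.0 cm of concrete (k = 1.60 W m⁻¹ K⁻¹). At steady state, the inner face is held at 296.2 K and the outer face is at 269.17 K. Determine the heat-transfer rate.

Q = 646 W

Series thermal resistances, inner to outer:
  R_gypsum board = L/(kA) = 0.0904/(0.157·16.0) = 0.03599 K/W
  R_concrete = L/(kA) = 0.150/(1.60·16.0) = 0.005859 K/W
ΣR = 0.03599 + 0.005859 = 0.04185 K/W
Q = ΔT/ΣR = (296.2 K − 269.17 K)/0.04185 = 646 W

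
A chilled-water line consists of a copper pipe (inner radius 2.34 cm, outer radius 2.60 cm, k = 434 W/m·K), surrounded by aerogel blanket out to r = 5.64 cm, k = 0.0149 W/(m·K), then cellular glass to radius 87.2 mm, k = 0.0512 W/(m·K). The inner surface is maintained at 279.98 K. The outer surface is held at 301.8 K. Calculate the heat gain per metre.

Treat each layer as a resistance in series:
  R'_copper = ln(0.0260/0.0234)/(2πk) = 0.1054/(2π·434) = 3.864×10^-5 m·K/W
  R'_aerogel blanket = ln(0.0564/0.0260)/(2πk) = 0.7744/(2π·0.0149) = 8.271 m·K/W
  R'_cellular glass = ln(0.0872/0.0564)/(2πk) = 0.4357/(2π·0.0512) = 1.354 m·K/W
ΣR = 3.864×10^-5 + 8.271 + 1.354 = 9.625 m·K/W
Q' = ΔT/ΣR = (279.98 K − 301.8 K)/9.625 = -2.27 W/m
(Negative Q' ⇒ heat flows inward; heat gain = 2.27 W/m.)

Q' = 2.27 W/m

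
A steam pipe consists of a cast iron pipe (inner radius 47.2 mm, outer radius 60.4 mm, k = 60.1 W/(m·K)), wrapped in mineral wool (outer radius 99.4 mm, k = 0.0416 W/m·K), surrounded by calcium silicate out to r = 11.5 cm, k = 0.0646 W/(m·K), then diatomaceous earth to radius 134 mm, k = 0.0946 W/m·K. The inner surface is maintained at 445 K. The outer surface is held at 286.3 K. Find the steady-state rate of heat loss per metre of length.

Treat each layer as a resistance in series:
  R'_cast iron = ln(0.0604/0.0472)/(2πk) = 0.2466/(2π·60.1) = 6.530×10^-4 m·K/W
  R'_mineral wool = ln(0.0994/0.0604)/(2πk) = 0.4982/(2π·0.0416) = 1.906 m·K/W
  R'_calcium silicate = ln(0.115/0.0994)/(2πk) = 0.1458/(2π·0.0646) = 0.3592 m·K/W
  R'_diatomaceous earth = ln(0.134/0.115)/(2πk) = 0.1529/(2π·0.0946) = 0.2573 m·K/W
ΣR = 6.530×10^-4 + 1.906 + 0.3592 + 0.2573 = 2.523 m·K/W
Q' = ΔT/ΣR = (445 K − 286.3 K)/2.523 = 62.9 W/m

Q' = 62.9 W/m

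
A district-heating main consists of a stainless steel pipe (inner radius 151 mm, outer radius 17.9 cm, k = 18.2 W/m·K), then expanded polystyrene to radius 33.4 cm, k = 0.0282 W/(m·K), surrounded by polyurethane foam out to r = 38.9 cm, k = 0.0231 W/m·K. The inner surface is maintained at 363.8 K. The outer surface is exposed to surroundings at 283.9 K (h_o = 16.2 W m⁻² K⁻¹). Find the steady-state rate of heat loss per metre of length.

Q' = 17.4 W/m

Resistance network (inner→outer):
  R'_stainless steel = ln(0.179/0.151)/(2πk) = 0.1701/(2π·18.2) = 0.001488 m·K/W
  R'_expanded polystyrene = ln(0.334/0.179)/(2πk) = 0.6238/(2π·0.0282) = 3.520 m·K/W
  R'_polyurethane foam = ln(0.389/0.334)/(2πk) = 0.1524/(2π·0.0231) = 1.050 m·K/W
  R'_conv,out = 1/(2πr h) = 1/(2π·0.389·16.2) = 0.02526 m·K/W
ΣR = 0.001488 + 3.520 + 1.050 + 0.02526 = 4.597 m·K/W
Q' = ΔT/ΣR = (363.8 K − 283.9 K)/4.597 = 17.4 W/m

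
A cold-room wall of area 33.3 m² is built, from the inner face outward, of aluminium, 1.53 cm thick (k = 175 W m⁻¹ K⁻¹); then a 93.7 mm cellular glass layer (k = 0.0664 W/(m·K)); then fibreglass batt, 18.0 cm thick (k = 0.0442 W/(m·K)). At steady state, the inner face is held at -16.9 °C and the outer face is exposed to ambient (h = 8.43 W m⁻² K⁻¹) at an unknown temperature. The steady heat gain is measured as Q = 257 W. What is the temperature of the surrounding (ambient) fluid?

Sum the resistances:
  R_aluminium = L/(kA) = 0.0153/(175·33.3) = 2.625×10^-6 K/W
  R_cellular glass = L/(kA) = 0.0937/(0.0664·33.3) = 0.04238 K/W
  R_fibreglass batt = L/(kA) = 0.180/(0.0442·33.3) = 0.1223 K/W
  R_conv,out = 1/(hA) = 1/(8.43·33.3) = 0.003562 K/W
ΣR = 0.1682 K/W
ΔT = Q·ΣR = 257 × 0.1682 = 43.23 K
Heat flows inward, so T_out = T_in + ΔT = -16.9 + 43.23 = 26.3 °C

T_out = 26.3 °C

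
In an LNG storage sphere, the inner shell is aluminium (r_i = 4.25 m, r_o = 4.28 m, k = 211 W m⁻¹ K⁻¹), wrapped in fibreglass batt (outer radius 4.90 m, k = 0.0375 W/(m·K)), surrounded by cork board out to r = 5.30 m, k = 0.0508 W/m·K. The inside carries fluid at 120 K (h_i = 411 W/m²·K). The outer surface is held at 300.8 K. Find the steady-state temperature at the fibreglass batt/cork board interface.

Resistance network (inner→outer):
  R_conv,in = 1/(4πr²h) = 1/(4π·4.25²·411) = 1.072×10^-5 K/W
  R_aluminium = (1/4.25 − 1/4.28)/(4πk) = 0.001649/(4π·211) = 6.220×10^-7 K/W
  R_fibreglass batt = (1/4.28 − 1/4.90)/(4πk) = 0.02956/(4π·0.0375) = 0.06274 K/W
  R_cork board = (1/4.90 − 1/5.30)/(4πk) = 0.01540/(4π·0.0508) = 0.02413 K/W
ΣR = 1.072×10^-5 + 6.220×10^-7 + 0.06274 + 0.02413 = 0.08688 K/W
Q = ΔT/ΣR = (120 K − 300.8 K)/0.08688 = -2081 W
From the inner boundary to the fibreglass batt/cork board interface, ΣR_partial = 0.06275 K/W.
T_interface = T_in − Q·ΣR_partial = 120 K − (-2081)(0.06275) = 250.6 K

T = 250.6 K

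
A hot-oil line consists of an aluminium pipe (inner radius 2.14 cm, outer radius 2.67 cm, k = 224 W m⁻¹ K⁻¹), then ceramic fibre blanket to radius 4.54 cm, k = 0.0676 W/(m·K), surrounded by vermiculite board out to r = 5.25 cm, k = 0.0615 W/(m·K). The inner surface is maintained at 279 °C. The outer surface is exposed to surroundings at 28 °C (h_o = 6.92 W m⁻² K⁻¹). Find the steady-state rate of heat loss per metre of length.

Treat each layer as a resistance in series:
  R'_aluminium = ln(0.0267/0.0214)/(2πk) = 0.2213/(2π·224) = 1.572×10^-4 m·K/W
  R'_ceramic fibre blanket = ln(0.0454/0.0267)/(2πk) = 0.5308/(2π·0.0676) = 1.250 m·K/W
  R'_vermiculite board = ln(0.0525/0.0454)/(2πk) = 0.1453/(2π·0.0615) = 0.3760 m·K/W
  R'_conv,out = 1/(2πr h) = 1/(2π·0.0525·6.92) = 0.4381 m·K/W
ΣR = 1.572×10^-4 + 1.250 + 0.3760 + 0.4381 = 2.064 m·K/W
Q' = ΔT/ΣR = (279 °C − 28 °C)/2.064 = 122 W/m

Q' = 122 W/m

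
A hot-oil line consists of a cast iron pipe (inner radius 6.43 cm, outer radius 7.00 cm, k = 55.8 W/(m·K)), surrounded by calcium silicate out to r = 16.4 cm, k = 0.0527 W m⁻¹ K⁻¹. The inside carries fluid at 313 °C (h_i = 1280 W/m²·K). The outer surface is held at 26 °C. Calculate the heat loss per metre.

Q' = 112 W/m

Treat each layer as a resistance in series:
  R'_conv,in = 1/(2πr h) = 1/(2π·0.0643·1280) = 0.001934 m·K/W
  R'_cast iron = ln(0.0700/0.0643)/(2πk) = 0.08494/(2π·55.8) = 2.423×10^-4 m·K/W
  R'_calcium silicate = ln(0.164/0.0700)/(2πk) = 0.8514/(2π·0.0527) = 2.571 m·K/W
ΣR = 0.001934 + 2.423×10^-4 + 2.571 = 2.573 m·K/W
Q' = ΔT/ΣR = (313 °C − 26 °C)/2.573 = 112 W/m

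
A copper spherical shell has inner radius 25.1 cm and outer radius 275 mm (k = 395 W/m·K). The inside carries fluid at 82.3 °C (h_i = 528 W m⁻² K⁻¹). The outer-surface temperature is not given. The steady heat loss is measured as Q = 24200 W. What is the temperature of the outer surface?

T_out = 22.7 °C

Sum the resistances:
  R_conv,in = 1/(4πr²h) = 1/(4π·0.251²·528) = 0.002392 K/W
  R_copper = (1/0.251 − 1/0.275)/(4πk) = 0.3477/(4π·395) = 7.005×10^-5 K/W
ΣR = 0.002462 K/W
ΔT = Q·ΣR = 24200 × 0.002462 = 59.58 K
Heat flows outward, so T_out = T_in − ΔT = 82.3 − 59.58 = 22.7 °C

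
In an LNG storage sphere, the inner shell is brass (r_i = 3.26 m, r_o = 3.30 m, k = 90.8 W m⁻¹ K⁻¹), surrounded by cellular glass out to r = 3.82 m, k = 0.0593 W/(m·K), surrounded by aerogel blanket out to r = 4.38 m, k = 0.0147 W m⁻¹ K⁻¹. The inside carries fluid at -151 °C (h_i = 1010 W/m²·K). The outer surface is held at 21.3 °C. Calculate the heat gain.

Treat each layer as a resistance in series:
  R_conv,in = 1/(4πr²h) = 1/(4π·3.26²·1010) = 7.414×10^-6 K/W
  R_brass = (1/3.26 − 1/3.30)/(4πk) = 0.003718/(4π·90.8) = 3.259×10^-6 K/W
  R_cellular glass = (1/3.30 − 1/3.82)/(4πk) = 0.04125/(4π·0.0593) = 0.05536 K/W
  R_aerogel blanket = (1/3.82 − 1/4.38)/(4πk) = 0.03347/(4π·0.0147) = 0.1812 K/W
ΣR = 7.414×10^-6 + 3.259×10^-6 + 0.05536 + 0.1812 = 0.2366 K/W
Q = ΔT/ΣR = (-151 °C − 21.3 °C)/0.2366 = -728 W
(Negative Q ⇒ heat flows inward; heat gain = 728 W.)

Q = 728 W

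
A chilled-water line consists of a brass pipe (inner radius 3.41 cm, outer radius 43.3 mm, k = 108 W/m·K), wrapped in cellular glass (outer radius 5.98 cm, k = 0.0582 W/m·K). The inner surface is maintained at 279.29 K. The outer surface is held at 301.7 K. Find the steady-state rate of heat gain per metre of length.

Q' = 25.4 W/m

Resistance network (inner→outer):
  R'_brass = ln(0.0433/0.0341)/(2πk) = 0.2389/(2π·108) = 3.520×10^-4 m·K/W
  R'_cellular glass = ln(0.0598/0.0433)/(2πk) = 0.3229/(2π·0.0582) = 0.8829 m·K/W
ΣR = 3.520×10^-4 + 0.8829 = 0.8833 m·K/W
Q' = ΔT/ΣR = (279.29 K − 301.7 K)/0.8833 = -25.4 W/m
(Negative Q' ⇒ heat flows inward; heat gain = 25.4 W/m.)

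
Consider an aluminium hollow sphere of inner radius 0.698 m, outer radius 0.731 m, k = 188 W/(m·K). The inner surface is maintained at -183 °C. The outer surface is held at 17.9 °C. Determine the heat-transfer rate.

Q = 7340 kW

Q = 4πk·ΔT/(1/r₁ − 1/r₂) = 4π × 188 × 200.9 / (1/0.698 − 1/0.731) = 7.34×10^6 W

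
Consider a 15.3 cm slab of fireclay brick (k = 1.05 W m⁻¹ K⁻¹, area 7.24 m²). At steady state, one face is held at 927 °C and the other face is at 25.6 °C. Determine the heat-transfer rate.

Q = 44.8 kW

Q = kA·ΔT/L = 1.05 × 7.24 × |927 °C − 25.6 °C| / 0.153 = 44800 W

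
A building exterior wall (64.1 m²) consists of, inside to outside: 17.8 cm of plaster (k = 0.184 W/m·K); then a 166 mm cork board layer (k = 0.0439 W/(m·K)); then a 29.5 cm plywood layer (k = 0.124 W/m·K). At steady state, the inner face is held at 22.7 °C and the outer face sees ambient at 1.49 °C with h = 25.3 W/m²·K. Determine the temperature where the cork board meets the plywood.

Resistance network (inner→outer):
  R_plaster = L/(kA) = 0.178/(0.184·64.1) = 0.01509 K/W
  R_cork board = L/(kA) = 0.166/(0.0439·64.1) = 0.05899 K/W
  R_plywood = L/(kA) = 0.295/(0.124·64.1) = 0.03711 K/W
  R_conv,out = 1/(hA) = 1/(25.3·64.1) = 6.166×10^-4 K/W
ΣR = 0.01509 + 0.05899 + 0.03711 + 6.166×10^-4 = 0.1118 K/W
Q = ΔT/ΣR = (22.7 °C − 1.49 °C)/0.1118 = 189.7 W
From the inner boundary to the cork board/plywood interface, ΣR_partial = 0.07408 K/W.
T_interface = T_in − Q·ΣR_partial = 22.7 °C − (189.7)(0.07408) = 8.65 °C

T = 8.65 °C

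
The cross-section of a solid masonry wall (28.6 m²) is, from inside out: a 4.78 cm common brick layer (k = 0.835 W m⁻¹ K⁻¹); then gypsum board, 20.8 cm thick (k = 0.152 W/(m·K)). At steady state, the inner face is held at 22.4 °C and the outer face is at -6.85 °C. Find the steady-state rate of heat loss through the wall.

Treat each layer as a resistance in series:
  R_common brick = L/(kA) = 0.0478/(0.835·28.6) = 0.002002 K/W
  R_gypsum board = L/(kA) = 0.208/(0.152·28.6) = 0.04785 K/W
ΣR = 0.002002 + 0.04785 = 0.04985 K/W
Q = ΔT/ΣR = (22.4 °C − -6.85 °C)/0.04985 = 587 W

Q = 587 W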